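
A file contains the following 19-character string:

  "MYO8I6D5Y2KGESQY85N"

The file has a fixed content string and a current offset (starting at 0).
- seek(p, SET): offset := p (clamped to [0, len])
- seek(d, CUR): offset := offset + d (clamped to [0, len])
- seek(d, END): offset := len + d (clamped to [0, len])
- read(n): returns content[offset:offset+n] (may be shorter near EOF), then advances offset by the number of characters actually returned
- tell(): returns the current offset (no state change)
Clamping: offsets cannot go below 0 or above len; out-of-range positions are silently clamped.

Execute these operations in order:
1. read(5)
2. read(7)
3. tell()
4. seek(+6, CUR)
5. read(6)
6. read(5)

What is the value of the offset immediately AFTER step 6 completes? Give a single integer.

After 1 (read(5)): returned 'MYO8I', offset=5
After 2 (read(7)): returned '6D5Y2KG', offset=12
After 3 (tell()): offset=12
After 4 (seek(+6, CUR)): offset=18
After 5 (read(6)): returned 'N', offset=19
After 6 (read(5)): returned '', offset=19

Answer: 19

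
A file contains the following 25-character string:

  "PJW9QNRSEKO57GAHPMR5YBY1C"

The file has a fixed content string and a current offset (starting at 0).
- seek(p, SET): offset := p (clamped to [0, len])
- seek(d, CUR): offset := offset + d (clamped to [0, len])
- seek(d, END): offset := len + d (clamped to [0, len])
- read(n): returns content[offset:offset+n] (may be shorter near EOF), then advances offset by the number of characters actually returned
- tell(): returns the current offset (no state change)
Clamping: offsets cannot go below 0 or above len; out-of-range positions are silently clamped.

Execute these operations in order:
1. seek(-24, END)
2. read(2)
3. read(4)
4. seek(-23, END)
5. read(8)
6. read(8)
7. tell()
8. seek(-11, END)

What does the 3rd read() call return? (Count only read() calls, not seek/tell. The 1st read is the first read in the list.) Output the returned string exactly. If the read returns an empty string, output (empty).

After 1 (seek(-24, END)): offset=1
After 2 (read(2)): returned 'JW', offset=3
After 3 (read(4)): returned '9QNR', offset=7
After 4 (seek(-23, END)): offset=2
After 5 (read(8)): returned 'W9QNRSEK', offset=10
After 6 (read(8)): returned 'O57GAHPM', offset=18
After 7 (tell()): offset=18
After 8 (seek(-11, END)): offset=14

Answer: W9QNRSEK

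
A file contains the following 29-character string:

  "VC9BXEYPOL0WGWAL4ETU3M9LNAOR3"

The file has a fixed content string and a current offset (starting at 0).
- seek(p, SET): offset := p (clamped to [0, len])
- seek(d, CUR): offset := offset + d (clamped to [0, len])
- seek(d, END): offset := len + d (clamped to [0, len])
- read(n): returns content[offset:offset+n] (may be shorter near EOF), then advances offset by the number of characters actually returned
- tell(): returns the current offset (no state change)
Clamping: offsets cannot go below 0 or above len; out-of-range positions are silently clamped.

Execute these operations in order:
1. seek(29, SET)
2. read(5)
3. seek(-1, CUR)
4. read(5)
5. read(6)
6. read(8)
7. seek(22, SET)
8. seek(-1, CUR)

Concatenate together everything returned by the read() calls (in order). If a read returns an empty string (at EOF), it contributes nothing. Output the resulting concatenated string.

Answer: 3

Derivation:
After 1 (seek(29, SET)): offset=29
After 2 (read(5)): returned '', offset=29
After 3 (seek(-1, CUR)): offset=28
After 4 (read(5)): returned '3', offset=29
After 5 (read(6)): returned '', offset=29
After 6 (read(8)): returned '', offset=29
After 7 (seek(22, SET)): offset=22
After 8 (seek(-1, CUR)): offset=21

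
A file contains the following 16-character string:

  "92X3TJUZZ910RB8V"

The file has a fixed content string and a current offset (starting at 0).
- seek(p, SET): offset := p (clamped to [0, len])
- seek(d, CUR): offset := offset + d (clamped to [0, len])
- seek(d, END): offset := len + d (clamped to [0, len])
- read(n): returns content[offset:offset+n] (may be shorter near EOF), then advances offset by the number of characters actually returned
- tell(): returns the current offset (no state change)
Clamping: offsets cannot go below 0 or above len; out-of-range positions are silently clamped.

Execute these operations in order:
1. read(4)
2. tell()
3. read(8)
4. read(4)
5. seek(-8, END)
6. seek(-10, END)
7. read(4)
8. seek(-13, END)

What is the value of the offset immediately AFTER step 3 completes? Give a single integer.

After 1 (read(4)): returned '92X3', offset=4
After 2 (tell()): offset=4
After 3 (read(8)): returned 'TJUZZ910', offset=12

Answer: 12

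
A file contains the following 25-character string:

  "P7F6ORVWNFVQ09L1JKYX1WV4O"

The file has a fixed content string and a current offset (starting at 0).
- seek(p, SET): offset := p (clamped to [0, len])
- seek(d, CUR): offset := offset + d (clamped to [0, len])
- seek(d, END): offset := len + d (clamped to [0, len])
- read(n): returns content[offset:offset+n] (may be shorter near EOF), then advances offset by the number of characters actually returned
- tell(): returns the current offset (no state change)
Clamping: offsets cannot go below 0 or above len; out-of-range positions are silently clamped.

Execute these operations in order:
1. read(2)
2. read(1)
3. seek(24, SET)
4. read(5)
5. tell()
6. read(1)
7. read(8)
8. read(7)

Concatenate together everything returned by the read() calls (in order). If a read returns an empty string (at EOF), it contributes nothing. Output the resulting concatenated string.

After 1 (read(2)): returned 'P7', offset=2
After 2 (read(1)): returned 'F', offset=3
After 3 (seek(24, SET)): offset=24
After 4 (read(5)): returned 'O', offset=25
After 5 (tell()): offset=25
After 6 (read(1)): returned '', offset=25
After 7 (read(8)): returned '', offset=25
After 8 (read(7)): returned '', offset=25

Answer: P7FO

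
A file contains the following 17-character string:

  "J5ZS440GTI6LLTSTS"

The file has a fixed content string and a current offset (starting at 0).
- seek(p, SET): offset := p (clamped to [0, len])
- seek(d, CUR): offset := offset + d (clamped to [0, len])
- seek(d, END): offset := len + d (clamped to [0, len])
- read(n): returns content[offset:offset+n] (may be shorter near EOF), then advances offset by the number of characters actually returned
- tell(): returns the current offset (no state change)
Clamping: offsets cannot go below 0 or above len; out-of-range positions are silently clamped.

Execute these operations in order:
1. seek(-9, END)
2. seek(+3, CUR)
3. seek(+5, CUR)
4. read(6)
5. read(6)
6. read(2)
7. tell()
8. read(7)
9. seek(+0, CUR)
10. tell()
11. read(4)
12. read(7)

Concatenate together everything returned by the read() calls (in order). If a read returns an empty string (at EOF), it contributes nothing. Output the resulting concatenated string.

Answer: S

Derivation:
After 1 (seek(-9, END)): offset=8
After 2 (seek(+3, CUR)): offset=11
After 3 (seek(+5, CUR)): offset=16
After 4 (read(6)): returned 'S', offset=17
After 5 (read(6)): returned '', offset=17
After 6 (read(2)): returned '', offset=17
After 7 (tell()): offset=17
After 8 (read(7)): returned '', offset=17
After 9 (seek(+0, CUR)): offset=17
After 10 (tell()): offset=17
After 11 (read(4)): returned '', offset=17
After 12 (read(7)): returned '', offset=17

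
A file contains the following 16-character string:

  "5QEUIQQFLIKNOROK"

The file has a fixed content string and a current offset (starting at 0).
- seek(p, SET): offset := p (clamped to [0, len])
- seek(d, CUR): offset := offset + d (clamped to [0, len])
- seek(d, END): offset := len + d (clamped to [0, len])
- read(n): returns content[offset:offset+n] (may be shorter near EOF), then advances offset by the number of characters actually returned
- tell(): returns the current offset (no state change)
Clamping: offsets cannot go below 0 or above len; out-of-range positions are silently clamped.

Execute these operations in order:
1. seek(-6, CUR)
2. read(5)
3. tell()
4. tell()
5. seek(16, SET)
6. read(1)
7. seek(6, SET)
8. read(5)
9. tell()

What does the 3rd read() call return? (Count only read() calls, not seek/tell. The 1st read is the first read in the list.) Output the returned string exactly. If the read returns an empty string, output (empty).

Answer: QFLIK

Derivation:
After 1 (seek(-6, CUR)): offset=0
After 2 (read(5)): returned '5QEUI', offset=5
After 3 (tell()): offset=5
After 4 (tell()): offset=5
After 5 (seek(16, SET)): offset=16
After 6 (read(1)): returned '', offset=16
After 7 (seek(6, SET)): offset=6
After 8 (read(5)): returned 'QFLIK', offset=11
After 9 (tell()): offset=11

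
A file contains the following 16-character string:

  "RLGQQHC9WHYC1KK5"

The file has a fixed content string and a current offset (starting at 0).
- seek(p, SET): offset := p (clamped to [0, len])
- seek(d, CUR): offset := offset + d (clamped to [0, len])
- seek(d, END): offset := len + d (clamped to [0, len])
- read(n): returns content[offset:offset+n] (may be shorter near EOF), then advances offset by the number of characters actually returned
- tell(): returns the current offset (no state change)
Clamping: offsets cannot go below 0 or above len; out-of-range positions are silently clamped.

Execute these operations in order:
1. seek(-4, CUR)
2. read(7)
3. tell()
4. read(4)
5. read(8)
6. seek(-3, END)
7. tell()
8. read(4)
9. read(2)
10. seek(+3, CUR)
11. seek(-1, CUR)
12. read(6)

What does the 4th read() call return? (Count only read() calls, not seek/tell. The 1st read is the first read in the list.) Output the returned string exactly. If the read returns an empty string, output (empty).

Answer: KK5

Derivation:
After 1 (seek(-4, CUR)): offset=0
After 2 (read(7)): returned 'RLGQQHC', offset=7
After 3 (tell()): offset=7
After 4 (read(4)): returned '9WHY', offset=11
After 5 (read(8)): returned 'C1KK5', offset=16
After 6 (seek(-3, END)): offset=13
After 7 (tell()): offset=13
After 8 (read(4)): returned 'KK5', offset=16
After 9 (read(2)): returned '', offset=16
After 10 (seek(+3, CUR)): offset=16
After 11 (seek(-1, CUR)): offset=15
After 12 (read(6)): returned '5', offset=16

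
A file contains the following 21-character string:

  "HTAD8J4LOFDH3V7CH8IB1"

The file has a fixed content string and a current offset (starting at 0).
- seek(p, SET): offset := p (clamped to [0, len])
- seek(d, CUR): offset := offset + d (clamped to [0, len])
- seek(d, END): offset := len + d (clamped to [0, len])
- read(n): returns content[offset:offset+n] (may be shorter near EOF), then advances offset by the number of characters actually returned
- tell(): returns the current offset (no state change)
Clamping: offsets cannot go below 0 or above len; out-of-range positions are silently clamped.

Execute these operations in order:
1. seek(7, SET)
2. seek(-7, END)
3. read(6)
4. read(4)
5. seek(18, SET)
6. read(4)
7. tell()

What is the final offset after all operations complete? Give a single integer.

Answer: 21

Derivation:
After 1 (seek(7, SET)): offset=7
After 2 (seek(-7, END)): offset=14
After 3 (read(6)): returned '7CH8IB', offset=20
After 4 (read(4)): returned '1', offset=21
After 5 (seek(18, SET)): offset=18
After 6 (read(4)): returned 'IB1', offset=21
After 7 (tell()): offset=21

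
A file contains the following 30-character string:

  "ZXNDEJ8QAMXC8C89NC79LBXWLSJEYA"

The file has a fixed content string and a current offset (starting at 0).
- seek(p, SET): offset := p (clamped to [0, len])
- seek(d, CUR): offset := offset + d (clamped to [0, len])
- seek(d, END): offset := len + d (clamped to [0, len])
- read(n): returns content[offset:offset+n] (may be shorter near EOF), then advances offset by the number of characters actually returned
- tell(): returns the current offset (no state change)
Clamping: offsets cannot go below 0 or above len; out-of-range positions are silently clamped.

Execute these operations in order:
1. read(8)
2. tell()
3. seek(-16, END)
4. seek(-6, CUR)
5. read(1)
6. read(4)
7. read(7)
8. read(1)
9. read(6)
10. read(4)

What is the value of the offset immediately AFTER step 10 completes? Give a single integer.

Answer: 30

Derivation:
After 1 (read(8)): returned 'ZXNDEJ8Q', offset=8
After 2 (tell()): offset=8
After 3 (seek(-16, END)): offset=14
After 4 (seek(-6, CUR)): offset=8
After 5 (read(1)): returned 'A', offset=9
After 6 (read(4)): returned 'MXC8', offset=13
After 7 (read(7)): returned 'C89NC79', offset=20
After 8 (read(1)): returned 'L', offset=21
After 9 (read(6)): returned 'BXWLSJ', offset=27
After 10 (read(4)): returned 'EYA', offset=30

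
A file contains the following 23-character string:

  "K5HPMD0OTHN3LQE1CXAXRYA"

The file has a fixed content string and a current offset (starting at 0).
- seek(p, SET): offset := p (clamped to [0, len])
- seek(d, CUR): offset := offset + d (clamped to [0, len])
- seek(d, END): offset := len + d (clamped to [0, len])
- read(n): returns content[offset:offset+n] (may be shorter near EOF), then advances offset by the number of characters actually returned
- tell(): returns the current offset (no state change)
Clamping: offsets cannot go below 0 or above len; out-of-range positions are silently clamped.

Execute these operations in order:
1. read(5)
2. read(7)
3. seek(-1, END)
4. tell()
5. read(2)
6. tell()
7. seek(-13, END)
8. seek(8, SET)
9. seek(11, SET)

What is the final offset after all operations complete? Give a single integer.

Answer: 11

Derivation:
After 1 (read(5)): returned 'K5HPM', offset=5
After 2 (read(7)): returned 'D0OTHN3', offset=12
After 3 (seek(-1, END)): offset=22
After 4 (tell()): offset=22
After 5 (read(2)): returned 'A', offset=23
After 6 (tell()): offset=23
After 7 (seek(-13, END)): offset=10
After 8 (seek(8, SET)): offset=8
After 9 (seek(11, SET)): offset=11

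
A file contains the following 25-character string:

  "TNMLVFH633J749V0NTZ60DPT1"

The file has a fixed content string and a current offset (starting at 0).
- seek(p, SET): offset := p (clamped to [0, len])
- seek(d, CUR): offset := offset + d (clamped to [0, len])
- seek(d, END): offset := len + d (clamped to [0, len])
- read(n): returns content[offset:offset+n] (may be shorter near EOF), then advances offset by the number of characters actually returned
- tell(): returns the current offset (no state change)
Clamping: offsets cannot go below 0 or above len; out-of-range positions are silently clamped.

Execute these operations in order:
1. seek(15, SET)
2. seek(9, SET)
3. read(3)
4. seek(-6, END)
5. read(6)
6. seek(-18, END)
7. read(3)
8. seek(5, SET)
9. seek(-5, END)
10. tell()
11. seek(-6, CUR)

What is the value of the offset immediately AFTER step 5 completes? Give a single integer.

After 1 (seek(15, SET)): offset=15
After 2 (seek(9, SET)): offset=9
After 3 (read(3)): returned '3J7', offset=12
After 4 (seek(-6, END)): offset=19
After 5 (read(6)): returned '60DPT1', offset=25

Answer: 25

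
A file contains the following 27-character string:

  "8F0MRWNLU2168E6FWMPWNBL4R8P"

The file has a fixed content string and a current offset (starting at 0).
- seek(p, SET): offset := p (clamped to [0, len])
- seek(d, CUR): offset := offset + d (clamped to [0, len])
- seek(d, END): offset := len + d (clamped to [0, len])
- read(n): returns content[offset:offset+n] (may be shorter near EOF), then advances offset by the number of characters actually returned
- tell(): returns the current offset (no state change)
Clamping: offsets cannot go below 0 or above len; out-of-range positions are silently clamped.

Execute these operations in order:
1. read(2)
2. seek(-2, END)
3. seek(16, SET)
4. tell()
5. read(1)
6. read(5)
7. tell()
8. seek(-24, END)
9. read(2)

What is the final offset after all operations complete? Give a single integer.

Answer: 5

Derivation:
After 1 (read(2)): returned '8F', offset=2
After 2 (seek(-2, END)): offset=25
After 3 (seek(16, SET)): offset=16
After 4 (tell()): offset=16
After 5 (read(1)): returned 'W', offset=17
After 6 (read(5)): returned 'MPWNB', offset=22
After 7 (tell()): offset=22
After 8 (seek(-24, END)): offset=3
After 9 (read(2)): returned 'MR', offset=5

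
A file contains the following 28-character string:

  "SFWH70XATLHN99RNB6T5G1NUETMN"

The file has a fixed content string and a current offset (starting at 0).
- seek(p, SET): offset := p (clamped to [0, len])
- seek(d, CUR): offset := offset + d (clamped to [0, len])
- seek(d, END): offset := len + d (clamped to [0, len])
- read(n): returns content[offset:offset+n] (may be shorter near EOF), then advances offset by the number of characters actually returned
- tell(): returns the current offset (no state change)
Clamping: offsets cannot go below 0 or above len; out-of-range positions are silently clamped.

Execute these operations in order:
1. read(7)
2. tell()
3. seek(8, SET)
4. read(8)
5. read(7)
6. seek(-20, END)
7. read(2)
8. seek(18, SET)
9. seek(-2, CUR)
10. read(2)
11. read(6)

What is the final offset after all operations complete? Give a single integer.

Answer: 24

Derivation:
After 1 (read(7)): returned 'SFWH70X', offset=7
After 2 (tell()): offset=7
After 3 (seek(8, SET)): offset=8
After 4 (read(8)): returned 'TLHN99RN', offset=16
After 5 (read(7)): returned 'B6T5G1N', offset=23
After 6 (seek(-20, END)): offset=8
After 7 (read(2)): returned 'TL', offset=10
After 8 (seek(18, SET)): offset=18
After 9 (seek(-2, CUR)): offset=16
After 10 (read(2)): returned 'B6', offset=18
After 11 (read(6)): returned 'T5G1NU', offset=24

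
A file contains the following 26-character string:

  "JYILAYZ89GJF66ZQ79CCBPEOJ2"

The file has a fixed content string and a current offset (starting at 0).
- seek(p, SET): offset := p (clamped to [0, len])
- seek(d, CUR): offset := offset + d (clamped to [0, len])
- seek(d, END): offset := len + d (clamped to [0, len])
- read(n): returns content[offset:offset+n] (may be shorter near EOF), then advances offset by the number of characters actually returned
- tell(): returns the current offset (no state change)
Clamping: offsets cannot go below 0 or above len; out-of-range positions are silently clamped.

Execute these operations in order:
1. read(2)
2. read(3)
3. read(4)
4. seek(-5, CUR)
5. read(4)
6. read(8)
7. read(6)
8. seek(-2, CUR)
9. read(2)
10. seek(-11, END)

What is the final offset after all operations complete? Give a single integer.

After 1 (read(2)): returned 'JY', offset=2
After 2 (read(3)): returned 'ILA', offset=5
After 3 (read(4)): returned 'YZ89', offset=9
After 4 (seek(-5, CUR)): offset=4
After 5 (read(4)): returned 'AYZ8', offset=8
After 6 (read(8)): returned '9GJF66ZQ', offset=16
After 7 (read(6)): returned '79CCBP', offset=22
After 8 (seek(-2, CUR)): offset=20
After 9 (read(2)): returned 'BP', offset=22
After 10 (seek(-11, END)): offset=15

Answer: 15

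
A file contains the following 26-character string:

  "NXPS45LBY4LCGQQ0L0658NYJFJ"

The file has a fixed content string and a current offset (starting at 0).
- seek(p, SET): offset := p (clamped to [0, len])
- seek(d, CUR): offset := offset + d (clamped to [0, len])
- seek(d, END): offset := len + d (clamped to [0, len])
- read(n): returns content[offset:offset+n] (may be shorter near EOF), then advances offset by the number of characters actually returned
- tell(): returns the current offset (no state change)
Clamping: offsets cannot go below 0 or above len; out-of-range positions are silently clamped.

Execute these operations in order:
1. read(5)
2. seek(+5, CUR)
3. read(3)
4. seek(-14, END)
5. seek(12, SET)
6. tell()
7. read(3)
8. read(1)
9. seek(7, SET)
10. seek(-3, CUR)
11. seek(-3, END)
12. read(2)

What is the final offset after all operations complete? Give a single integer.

After 1 (read(5)): returned 'NXPS4', offset=5
After 2 (seek(+5, CUR)): offset=10
After 3 (read(3)): returned 'LCG', offset=13
After 4 (seek(-14, END)): offset=12
After 5 (seek(12, SET)): offset=12
After 6 (tell()): offset=12
After 7 (read(3)): returned 'GQQ', offset=15
After 8 (read(1)): returned '0', offset=16
After 9 (seek(7, SET)): offset=7
After 10 (seek(-3, CUR)): offset=4
After 11 (seek(-3, END)): offset=23
After 12 (read(2)): returned 'JF', offset=25

Answer: 25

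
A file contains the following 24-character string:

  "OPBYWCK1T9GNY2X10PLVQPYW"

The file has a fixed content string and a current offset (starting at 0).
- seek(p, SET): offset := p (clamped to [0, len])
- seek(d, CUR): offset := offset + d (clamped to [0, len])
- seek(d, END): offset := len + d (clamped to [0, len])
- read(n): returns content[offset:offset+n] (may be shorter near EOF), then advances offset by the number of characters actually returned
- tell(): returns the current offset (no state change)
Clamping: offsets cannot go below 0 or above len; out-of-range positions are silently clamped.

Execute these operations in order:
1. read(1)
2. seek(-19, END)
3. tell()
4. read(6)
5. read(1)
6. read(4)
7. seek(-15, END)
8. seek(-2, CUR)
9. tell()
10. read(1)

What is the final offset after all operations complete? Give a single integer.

After 1 (read(1)): returned 'O', offset=1
After 2 (seek(-19, END)): offset=5
After 3 (tell()): offset=5
After 4 (read(6)): returned 'CK1T9G', offset=11
After 5 (read(1)): returned 'N', offset=12
After 6 (read(4)): returned 'Y2X1', offset=16
After 7 (seek(-15, END)): offset=9
After 8 (seek(-2, CUR)): offset=7
After 9 (tell()): offset=7
After 10 (read(1)): returned '1', offset=8

Answer: 8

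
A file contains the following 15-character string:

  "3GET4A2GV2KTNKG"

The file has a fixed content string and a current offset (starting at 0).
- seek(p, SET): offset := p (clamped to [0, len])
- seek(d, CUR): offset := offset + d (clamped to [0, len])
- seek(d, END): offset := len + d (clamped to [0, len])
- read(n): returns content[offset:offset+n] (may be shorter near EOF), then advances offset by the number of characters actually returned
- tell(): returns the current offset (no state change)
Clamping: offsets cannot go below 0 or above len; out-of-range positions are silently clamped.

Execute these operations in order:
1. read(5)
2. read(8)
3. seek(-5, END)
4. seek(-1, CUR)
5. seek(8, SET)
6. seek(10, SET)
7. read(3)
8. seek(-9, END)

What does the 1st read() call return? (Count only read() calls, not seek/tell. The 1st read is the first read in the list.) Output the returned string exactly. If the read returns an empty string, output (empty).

Answer: 3GET4

Derivation:
After 1 (read(5)): returned '3GET4', offset=5
After 2 (read(8)): returned 'A2GV2KTN', offset=13
After 3 (seek(-5, END)): offset=10
After 4 (seek(-1, CUR)): offset=9
After 5 (seek(8, SET)): offset=8
After 6 (seek(10, SET)): offset=10
After 7 (read(3)): returned 'KTN', offset=13
After 8 (seek(-9, END)): offset=6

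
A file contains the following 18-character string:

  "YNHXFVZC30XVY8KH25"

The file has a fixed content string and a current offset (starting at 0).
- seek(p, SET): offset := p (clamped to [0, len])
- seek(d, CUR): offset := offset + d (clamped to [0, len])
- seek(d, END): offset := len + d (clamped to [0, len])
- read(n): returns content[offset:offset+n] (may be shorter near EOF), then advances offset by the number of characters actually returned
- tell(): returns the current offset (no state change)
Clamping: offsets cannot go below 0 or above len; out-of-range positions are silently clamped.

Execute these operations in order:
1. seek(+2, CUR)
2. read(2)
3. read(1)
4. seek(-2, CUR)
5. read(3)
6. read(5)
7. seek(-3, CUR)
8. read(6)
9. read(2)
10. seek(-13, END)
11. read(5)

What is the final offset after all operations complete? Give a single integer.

Answer: 10

Derivation:
After 1 (seek(+2, CUR)): offset=2
After 2 (read(2)): returned 'HX', offset=4
After 3 (read(1)): returned 'F', offset=5
After 4 (seek(-2, CUR)): offset=3
After 5 (read(3)): returned 'XFV', offset=6
After 6 (read(5)): returned 'ZC30X', offset=11
After 7 (seek(-3, CUR)): offset=8
After 8 (read(6)): returned '30XVY8', offset=14
After 9 (read(2)): returned 'KH', offset=16
After 10 (seek(-13, END)): offset=5
After 11 (read(5)): returned 'VZC30', offset=10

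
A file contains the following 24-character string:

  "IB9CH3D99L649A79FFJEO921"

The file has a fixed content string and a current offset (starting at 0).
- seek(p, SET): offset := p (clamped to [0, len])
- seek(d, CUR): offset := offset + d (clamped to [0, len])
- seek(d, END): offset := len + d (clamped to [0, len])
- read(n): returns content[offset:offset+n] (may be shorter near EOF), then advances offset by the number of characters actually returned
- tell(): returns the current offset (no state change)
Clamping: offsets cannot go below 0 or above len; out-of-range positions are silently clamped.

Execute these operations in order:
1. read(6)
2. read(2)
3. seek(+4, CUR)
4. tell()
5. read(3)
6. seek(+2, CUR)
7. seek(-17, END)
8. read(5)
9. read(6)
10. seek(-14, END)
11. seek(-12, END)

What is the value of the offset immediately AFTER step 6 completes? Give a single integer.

Answer: 17

Derivation:
After 1 (read(6)): returned 'IB9CH3', offset=6
After 2 (read(2)): returned 'D9', offset=8
After 3 (seek(+4, CUR)): offset=12
After 4 (tell()): offset=12
After 5 (read(3)): returned '9A7', offset=15
After 6 (seek(+2, CUR)): offset=17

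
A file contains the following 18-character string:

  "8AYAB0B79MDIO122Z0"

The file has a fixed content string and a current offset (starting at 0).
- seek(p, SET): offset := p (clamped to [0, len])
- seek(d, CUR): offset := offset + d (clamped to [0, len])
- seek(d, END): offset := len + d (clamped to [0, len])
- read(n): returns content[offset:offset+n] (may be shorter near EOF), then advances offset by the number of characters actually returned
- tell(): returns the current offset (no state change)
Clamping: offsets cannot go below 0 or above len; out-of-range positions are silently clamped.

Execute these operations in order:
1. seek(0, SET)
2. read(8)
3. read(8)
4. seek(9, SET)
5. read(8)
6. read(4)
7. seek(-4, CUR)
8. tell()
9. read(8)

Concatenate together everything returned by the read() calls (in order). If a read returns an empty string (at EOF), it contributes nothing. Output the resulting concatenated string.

Answer: 8AYAB0B79MDIO122MDIO122Z022Z0

Derivation:
After 1 (seek(0, SET)): offset=0
After 2 (read(8)): returned '8AYAB0B7', offset=8
After 3 (read(8)): returned '9MDIO122', offset=16
After 4 (seek(9, SET)): offset=9
After 5 (read(8)): returned 'MDIO122Z', offset=17
After 6 (read(4)): returned '0', offset=18
After 7 (seek(-4, CUR)): offset=14
After 8 (tell()): offset=14
After 9 (read(8)): returned '22Z0', offset=18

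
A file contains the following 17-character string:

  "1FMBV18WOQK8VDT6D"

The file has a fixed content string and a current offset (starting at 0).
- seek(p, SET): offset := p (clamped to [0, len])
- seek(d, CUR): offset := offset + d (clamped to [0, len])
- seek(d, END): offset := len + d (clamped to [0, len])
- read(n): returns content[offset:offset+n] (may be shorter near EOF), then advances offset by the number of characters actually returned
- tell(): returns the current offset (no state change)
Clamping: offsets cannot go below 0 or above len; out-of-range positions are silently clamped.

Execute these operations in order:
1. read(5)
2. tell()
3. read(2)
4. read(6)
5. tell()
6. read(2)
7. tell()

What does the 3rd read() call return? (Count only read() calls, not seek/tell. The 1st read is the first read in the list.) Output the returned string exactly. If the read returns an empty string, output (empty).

After 1 (read(5)): returned '1FMBV', offset=5
After 2 (tell()): offset=5
After 3 (read(2)): returned '18', offset=7
After 4 (read(6)): returned 'WOQK8V', offset=13
After 5 (tell()): offset=13
After 6 (read(2)): returned 'DT', offset=15
After 7 (tell()): offset=15

Answer: WOQK8V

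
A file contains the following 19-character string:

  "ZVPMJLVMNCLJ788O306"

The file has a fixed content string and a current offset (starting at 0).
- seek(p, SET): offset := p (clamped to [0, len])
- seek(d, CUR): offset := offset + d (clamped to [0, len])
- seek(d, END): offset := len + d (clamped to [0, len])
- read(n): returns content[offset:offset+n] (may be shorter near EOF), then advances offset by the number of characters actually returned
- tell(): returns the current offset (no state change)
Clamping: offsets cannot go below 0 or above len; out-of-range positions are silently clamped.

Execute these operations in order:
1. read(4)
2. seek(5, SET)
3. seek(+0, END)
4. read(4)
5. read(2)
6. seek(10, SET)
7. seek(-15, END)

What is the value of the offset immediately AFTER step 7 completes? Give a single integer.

Answer: 4

Derivation:
After 1 (read(4)): returned 'ZVPM', offset=4
After 2 (seek(5, SET)): offset=5
After 3 (seek(+0, END)): offset=19
After 4 (read(4)): returned '', offset=19
After 5 (read(2)): returned '', offset=19
After 6 (seek(10, SET)): offset=10
After 7 (seek(-15, END)): offset=4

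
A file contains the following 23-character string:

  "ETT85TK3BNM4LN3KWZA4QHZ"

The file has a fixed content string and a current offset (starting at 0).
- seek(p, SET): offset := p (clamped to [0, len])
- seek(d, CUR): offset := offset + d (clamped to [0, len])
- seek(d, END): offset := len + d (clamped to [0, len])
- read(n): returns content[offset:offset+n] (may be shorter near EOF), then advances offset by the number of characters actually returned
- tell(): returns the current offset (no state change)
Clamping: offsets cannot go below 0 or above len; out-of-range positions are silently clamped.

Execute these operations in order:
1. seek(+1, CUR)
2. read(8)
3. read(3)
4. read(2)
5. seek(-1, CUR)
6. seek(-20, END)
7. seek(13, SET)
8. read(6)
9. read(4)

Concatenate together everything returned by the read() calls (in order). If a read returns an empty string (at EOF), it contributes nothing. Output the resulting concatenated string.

Answer: TT85TK3BNM4LNN3KWZA4QHZ

Derivation:
After 1 (seek(+1, CUR)): offset=1
After 2 (read(8)): returned 'TT85TK3B', offset=9
After 3 (read(3)): returned 'NM4', offset=12
After 4 (read(2)): returned 'LN', offset=14
After 5 (seek(-1, CUR)): offset=13
After 6 (seek(-20, END)): offset=3
After 7 (seek(13, SET)): offset=13
After 8 (read(6)): returned 'N3KWZA', offset=19
After 9 (read(4)): returned '4QHZ', offset=23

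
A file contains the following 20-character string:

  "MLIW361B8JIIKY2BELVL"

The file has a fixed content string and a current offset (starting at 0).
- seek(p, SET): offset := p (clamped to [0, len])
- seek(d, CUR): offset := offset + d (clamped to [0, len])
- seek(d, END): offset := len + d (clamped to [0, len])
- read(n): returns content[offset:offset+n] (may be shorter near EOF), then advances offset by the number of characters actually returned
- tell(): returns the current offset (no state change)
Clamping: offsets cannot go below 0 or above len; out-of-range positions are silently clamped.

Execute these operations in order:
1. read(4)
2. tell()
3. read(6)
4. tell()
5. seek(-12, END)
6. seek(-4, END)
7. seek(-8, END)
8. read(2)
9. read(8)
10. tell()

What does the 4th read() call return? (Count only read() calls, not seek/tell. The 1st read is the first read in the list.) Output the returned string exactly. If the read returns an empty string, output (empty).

After 1 (read(4)): returned 'MLIW', offset=4
After 2 (tell()): offset=4
After 3 (read(6)): returned '361B8J', offset=10
After 4 (tell()): offset=10
After 5 (seek(-12, END)): offset=8
After 6 (seek(-4, END)): offset=16
After 7 (seek(-8, END)): offset=12
After 8 (read(2)): returned 'KY', offset=14
After 9 (read(8)): returned '2BELVL', offset=20
After 10 (tell()): offset=20

Answer: 2BELVL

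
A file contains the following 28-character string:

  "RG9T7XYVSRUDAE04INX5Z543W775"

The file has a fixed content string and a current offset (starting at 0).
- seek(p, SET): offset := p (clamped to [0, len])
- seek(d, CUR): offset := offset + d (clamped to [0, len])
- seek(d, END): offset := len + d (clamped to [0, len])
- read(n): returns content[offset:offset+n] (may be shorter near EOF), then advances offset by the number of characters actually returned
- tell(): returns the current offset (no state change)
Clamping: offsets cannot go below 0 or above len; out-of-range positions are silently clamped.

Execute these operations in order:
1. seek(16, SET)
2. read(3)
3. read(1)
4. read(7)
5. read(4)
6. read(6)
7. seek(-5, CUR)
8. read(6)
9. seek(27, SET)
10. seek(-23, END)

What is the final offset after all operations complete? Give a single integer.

After 1 (seek(16, SET)): offset=16
After 2 (read(3)): returned 'INX', offset=19
After 3 (read(1)): returned '5', offset=20
After 4 (read(7)): returned 'Z543W77', offset=27
After 5 (read(4)): returned '5', offset=28
After 6 (read(6)): returned '', offset=28
After 7 (seek(-5, CUR)): offset=23
After 8 (read(6)): returned '3W775', offset=28
After 9 (seek(27, SET)): offset=27
After 10 (seek(-23, END)): offset=5

Answer: 5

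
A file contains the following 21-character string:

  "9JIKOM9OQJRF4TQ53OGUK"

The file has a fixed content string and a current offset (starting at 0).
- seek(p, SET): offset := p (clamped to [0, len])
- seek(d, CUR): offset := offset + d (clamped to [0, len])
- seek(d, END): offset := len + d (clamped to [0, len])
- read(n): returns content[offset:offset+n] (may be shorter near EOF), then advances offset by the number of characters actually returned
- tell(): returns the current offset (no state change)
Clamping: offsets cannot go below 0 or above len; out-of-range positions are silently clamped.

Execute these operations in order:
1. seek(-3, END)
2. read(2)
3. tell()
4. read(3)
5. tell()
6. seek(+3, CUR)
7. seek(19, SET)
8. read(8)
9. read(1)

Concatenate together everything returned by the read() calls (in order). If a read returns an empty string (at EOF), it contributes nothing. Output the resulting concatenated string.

Answer: GUKUK

Derivation:
After 1 (seek(-3, END)): offset=18
After 2 (read(2)): returned 'GU', offset=20
After 3 (tell()): offset=20
After 4 (read(3)): returned 'K', offset=21
After 5 (tell()): offset=21
After 6 (seek(+3, CUR)): offset=21
After 7 (seek(19, SET)): offset=19
After 8 (read(8)): returned 'UK', offset=21
After 9 (read(1)): returned '', offset=21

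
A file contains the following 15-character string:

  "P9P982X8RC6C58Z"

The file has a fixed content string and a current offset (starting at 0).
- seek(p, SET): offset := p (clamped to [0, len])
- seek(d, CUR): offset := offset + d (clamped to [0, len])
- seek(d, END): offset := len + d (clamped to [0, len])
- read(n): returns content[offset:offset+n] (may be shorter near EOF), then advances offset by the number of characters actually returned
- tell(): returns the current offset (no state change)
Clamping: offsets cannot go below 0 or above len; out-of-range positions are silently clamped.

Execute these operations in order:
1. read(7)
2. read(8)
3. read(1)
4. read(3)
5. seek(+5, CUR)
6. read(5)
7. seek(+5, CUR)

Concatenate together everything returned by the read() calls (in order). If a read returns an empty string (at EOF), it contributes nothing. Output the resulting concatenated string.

Answer: P9P982X8RC6C58Z

Derivation:
After 1 (read(7)): returned 'P9P982X', offset=7
After 2 (read(8)): returned '8RC6C58Z', offset=15
After 3 (read(1)): returned '', offset=15
After 4 (read(3)): returned '', offset=15
After 5 (seek(+5, CUR)): offset=15
After 6 (read(5)): returned '', offset=15
After 7 (seek(+5, CUR)): offset=15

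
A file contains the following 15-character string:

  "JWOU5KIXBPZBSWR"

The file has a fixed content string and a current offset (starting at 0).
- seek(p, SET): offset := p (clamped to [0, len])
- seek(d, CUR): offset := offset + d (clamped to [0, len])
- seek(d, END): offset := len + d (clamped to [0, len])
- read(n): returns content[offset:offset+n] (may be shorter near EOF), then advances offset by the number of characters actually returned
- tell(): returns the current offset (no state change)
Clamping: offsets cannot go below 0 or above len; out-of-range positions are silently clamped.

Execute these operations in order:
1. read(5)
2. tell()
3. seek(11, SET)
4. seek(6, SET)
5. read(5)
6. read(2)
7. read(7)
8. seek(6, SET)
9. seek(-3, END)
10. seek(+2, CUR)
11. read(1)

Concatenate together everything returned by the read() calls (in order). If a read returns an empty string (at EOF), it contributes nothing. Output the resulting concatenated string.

Answer: JWOU5IXBPZBSWRR

Derivation:
After 1 (read(5)): returned 'JWOU5', offset=5
After 2 (tell()): offset=5
After 3 (seek(11, SET)): offset=11
After 4 (seek(6, SET)): offset=6
After 5 (read(5)): returned 'IXBPZ', offset=11
After 6 (read(2)): returned 'BS', offset=13
After 7 (read(7)): returned 'WR', offset=15
After 8 (seek(6, SET)): offset=6
After 9 (seek(-3, END)): offset=12
After 10 (seek(+2, CUR)): offset=14
After 11 (read(1)): returned 'R', offset=15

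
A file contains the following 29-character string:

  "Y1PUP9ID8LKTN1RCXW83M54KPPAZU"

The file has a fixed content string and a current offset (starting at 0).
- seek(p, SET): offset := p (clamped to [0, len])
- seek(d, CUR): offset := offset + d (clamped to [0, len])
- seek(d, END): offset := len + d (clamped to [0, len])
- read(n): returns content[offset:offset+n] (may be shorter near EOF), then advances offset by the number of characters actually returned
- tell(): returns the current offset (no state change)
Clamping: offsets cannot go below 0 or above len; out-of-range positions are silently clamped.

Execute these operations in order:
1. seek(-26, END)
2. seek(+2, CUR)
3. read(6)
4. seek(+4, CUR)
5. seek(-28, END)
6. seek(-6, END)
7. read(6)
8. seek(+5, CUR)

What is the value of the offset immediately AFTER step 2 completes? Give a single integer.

After 1 (seek(-26, END)): offset=3
After 2 (seek(+2, CUR)): offset=5

Answer: 5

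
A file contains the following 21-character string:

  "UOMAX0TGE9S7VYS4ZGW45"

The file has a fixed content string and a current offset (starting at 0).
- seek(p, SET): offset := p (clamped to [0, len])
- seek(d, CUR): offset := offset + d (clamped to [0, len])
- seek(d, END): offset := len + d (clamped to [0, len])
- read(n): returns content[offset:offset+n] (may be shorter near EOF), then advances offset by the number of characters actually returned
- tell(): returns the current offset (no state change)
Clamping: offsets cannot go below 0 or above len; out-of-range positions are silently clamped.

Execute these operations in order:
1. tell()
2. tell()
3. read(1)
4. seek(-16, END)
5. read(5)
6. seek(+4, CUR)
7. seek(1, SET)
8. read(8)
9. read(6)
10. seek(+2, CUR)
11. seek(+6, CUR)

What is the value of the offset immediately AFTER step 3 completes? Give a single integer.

Answer: 1

Derivation:
After 1 (tell()): offset=0
After 2 (tell()): offset=0
After 3 (read(1)): returned 'U', offset=1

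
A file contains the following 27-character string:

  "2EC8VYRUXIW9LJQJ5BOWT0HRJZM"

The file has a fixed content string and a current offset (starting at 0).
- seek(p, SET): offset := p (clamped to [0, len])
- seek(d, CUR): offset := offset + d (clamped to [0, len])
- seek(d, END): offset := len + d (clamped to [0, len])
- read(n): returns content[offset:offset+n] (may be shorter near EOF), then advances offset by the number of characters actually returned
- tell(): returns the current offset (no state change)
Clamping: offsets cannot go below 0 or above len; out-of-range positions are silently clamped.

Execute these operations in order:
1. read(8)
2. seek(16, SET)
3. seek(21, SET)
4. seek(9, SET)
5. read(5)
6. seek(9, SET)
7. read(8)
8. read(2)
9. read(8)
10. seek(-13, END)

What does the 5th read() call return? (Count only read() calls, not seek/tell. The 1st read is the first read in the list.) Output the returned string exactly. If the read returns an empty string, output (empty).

After 1 (read(8)): returned '2EC8VYRU', offset=8
After 2 (seek(16, SET)): offset=16
After 3 (seek(21, SET)): offset=21
After 4 (seek(9, SET)): offset=9
After 5 (read(5)): returned 'IW9LJ', offset=14
After 6 (seek(9, SET)): offset=9
After 7 (read(8)): returned 'IW9LJQJ5', offset=17
After 8 (read(2)): returned 'BO', offset=19
After 9 (read(8)): returned 'WT0HRJZM', offset=27
After 10 (seek(-13, END)): offset=14

Answer: WT0HRJZM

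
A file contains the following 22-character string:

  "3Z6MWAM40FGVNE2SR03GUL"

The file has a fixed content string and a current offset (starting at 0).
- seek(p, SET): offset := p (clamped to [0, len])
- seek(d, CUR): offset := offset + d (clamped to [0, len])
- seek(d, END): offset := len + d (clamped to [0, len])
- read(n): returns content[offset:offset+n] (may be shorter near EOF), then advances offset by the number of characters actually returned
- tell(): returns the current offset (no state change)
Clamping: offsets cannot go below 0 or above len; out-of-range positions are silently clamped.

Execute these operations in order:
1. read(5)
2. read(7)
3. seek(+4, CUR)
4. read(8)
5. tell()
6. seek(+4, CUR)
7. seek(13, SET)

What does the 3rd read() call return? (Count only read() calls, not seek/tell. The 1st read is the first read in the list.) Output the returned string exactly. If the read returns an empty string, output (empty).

Answer: R03GUL

Derivation:
After 1 (read(5)): returned '3Z6MW', offset=5
After 2 (read(7)): returned 'AM40FGV', offset=12
After 3 (seek(+4, CUR)): offset=16
After 4 (read(8)): returned 'R03GUL', offset=22
After 5 (tell()): offset=22
After 6 (seek(+4, CUR)): offset=22
After 7 (seek(13, SET)): offset=13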